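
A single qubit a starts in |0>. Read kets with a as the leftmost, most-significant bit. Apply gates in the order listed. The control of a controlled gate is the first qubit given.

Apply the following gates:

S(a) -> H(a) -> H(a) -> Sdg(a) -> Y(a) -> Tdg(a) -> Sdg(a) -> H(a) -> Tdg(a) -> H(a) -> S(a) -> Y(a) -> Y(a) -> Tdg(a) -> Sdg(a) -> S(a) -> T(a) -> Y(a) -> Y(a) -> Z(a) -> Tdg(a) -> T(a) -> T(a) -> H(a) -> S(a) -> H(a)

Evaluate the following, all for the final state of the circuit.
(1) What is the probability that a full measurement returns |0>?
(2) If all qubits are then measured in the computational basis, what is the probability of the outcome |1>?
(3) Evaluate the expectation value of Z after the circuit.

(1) Outcome |0> occurs with probability 1/4. Key observation: steps 12-19 multiply out to the identity, so the circuit reduces to the remaining gates.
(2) A full measurement returns |1> with probability 3/4.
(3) The observable Z averages to -1/2.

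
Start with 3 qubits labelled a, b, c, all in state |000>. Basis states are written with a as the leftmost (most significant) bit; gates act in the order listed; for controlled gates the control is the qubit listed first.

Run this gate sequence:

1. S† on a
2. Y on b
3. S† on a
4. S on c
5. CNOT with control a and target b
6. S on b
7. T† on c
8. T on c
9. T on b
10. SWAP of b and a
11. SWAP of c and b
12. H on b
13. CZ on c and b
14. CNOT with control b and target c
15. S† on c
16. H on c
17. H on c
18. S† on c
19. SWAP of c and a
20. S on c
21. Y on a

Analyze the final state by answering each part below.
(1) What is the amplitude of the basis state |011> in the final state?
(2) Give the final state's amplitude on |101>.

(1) The amplitude on |011> is sqrt(2)*exp(I*pi/4)/2. Key observation: steps 16-17 multiply out to the identity, so the circuit reduces to the remaining gates.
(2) The final state's coefficient on |101> equals sqrt(2)*exp(I*pi/4)/2.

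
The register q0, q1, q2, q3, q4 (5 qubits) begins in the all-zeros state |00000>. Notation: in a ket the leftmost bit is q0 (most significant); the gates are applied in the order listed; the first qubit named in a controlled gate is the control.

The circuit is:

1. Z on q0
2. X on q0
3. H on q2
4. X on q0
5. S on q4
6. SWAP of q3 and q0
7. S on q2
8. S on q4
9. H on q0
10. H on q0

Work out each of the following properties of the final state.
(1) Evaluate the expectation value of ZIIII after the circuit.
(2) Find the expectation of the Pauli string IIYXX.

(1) In the final state, ZIIII has expectation 1.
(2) In the final state, IIYXX has expectation 0.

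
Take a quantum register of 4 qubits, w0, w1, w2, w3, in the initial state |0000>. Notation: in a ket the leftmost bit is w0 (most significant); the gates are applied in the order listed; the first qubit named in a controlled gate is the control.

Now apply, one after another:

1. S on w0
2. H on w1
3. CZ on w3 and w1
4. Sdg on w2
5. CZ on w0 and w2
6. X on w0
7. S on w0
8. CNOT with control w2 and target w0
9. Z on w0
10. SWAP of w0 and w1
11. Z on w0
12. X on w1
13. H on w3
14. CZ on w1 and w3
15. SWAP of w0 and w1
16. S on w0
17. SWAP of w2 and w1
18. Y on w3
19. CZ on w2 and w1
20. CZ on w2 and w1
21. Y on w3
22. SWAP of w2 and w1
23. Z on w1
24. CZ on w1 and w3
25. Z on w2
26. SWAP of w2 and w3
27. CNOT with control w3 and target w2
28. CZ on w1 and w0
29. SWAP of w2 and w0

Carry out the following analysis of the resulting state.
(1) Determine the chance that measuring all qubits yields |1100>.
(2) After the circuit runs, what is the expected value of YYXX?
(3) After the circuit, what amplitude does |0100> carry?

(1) The probability of measuring |1100> is 1/4.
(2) The expectation value of YYXX is 0.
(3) The amplitude on |0100> is -I/2.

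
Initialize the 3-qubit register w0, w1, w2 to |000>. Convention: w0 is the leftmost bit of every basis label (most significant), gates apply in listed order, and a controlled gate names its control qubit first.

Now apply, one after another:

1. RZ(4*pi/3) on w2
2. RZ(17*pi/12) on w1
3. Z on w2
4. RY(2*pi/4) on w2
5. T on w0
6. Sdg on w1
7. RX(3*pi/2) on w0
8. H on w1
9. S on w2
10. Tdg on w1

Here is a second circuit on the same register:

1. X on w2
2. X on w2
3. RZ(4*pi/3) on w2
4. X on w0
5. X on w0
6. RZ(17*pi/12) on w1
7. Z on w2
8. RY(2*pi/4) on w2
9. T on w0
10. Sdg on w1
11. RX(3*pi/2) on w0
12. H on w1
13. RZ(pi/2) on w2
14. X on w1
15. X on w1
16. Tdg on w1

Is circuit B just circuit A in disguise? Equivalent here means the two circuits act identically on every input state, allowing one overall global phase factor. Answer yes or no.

Yes — the two circuits implement the same unitary up to a global phase.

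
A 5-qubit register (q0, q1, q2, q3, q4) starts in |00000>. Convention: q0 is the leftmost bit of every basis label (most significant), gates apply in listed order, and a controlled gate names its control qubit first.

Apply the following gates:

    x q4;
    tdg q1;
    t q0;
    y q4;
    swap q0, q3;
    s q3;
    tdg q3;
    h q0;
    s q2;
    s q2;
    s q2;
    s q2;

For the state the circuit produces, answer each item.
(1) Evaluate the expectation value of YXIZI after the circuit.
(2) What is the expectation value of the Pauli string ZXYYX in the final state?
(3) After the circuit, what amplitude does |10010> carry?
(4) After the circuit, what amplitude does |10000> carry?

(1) The observable YXIZI averages to 0. Key observation: steps 9-12 multiply out to the identity, so the circuit reduces to the remaining gates.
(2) In the final state, ZXYYX has expectation 0.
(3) The amplitude on |10010> is 0.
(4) The amplitude on |10000> is -sqrt(2)*I/2.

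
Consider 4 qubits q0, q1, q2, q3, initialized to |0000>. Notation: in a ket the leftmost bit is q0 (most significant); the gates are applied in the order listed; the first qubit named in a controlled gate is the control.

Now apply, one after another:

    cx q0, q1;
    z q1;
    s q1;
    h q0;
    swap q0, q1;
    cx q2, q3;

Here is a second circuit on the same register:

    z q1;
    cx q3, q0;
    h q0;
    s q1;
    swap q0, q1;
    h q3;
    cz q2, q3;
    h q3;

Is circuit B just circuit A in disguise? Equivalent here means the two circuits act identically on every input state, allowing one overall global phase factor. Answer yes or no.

No — the two circuits implement different unitaries, even allowing a global phase.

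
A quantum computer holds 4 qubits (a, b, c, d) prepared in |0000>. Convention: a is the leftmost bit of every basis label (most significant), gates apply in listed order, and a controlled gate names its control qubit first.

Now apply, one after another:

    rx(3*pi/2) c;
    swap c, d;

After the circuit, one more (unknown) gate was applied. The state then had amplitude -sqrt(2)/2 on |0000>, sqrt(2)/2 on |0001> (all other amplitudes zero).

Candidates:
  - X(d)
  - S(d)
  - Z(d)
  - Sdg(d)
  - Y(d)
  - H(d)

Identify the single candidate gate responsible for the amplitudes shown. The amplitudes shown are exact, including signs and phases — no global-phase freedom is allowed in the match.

The unique candidate consistent with the amplitudes is S(d).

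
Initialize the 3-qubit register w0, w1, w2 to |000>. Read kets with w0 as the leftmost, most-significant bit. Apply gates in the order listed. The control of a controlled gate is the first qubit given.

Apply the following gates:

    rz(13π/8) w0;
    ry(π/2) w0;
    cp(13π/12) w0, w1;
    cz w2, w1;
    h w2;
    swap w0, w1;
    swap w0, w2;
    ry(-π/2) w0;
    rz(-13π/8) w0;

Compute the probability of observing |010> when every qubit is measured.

A full measurement returns |010> with probability 1/2.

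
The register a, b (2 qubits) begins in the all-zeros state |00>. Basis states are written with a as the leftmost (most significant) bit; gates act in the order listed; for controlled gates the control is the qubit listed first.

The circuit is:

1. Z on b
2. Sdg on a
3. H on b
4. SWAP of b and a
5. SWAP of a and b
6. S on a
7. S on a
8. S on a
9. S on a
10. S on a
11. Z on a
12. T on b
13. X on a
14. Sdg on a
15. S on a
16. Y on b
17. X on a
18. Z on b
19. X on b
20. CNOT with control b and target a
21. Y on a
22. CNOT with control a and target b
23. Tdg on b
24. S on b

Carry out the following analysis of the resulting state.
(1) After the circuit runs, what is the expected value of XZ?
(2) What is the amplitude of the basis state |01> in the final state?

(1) The expectation value of XZ is sqrt(2)/2. Key observation: the block from step 6 through step 9 cancels to the identity and can be dropped.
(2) |01> carries amplitude -sqrt(2)*I/2 in the final state.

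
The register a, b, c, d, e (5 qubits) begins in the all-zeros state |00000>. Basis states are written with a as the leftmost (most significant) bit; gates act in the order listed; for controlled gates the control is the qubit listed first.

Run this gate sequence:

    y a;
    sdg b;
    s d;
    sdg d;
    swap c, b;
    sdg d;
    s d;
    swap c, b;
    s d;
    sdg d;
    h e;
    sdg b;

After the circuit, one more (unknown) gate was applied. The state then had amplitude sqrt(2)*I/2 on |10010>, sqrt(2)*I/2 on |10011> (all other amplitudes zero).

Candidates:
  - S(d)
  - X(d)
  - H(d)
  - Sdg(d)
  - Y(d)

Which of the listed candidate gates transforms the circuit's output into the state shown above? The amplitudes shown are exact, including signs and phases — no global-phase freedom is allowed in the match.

The unique candidate consistent with the amplitudes is X(d). Key observation: steps 3-10 multiply out to the identity, so the circuit reduces to the remaining gates.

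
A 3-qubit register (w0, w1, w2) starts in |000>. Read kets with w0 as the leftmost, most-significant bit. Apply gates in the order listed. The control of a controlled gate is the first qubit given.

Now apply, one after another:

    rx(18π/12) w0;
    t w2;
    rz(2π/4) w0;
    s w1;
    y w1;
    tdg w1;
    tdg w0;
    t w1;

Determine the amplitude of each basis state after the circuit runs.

After the circuit, the state carries amplitude -sqrt(2)*exp(I*pi/4)/2 on |010>, sqrt(2)/2 on |110>, and 0 on every other basis state.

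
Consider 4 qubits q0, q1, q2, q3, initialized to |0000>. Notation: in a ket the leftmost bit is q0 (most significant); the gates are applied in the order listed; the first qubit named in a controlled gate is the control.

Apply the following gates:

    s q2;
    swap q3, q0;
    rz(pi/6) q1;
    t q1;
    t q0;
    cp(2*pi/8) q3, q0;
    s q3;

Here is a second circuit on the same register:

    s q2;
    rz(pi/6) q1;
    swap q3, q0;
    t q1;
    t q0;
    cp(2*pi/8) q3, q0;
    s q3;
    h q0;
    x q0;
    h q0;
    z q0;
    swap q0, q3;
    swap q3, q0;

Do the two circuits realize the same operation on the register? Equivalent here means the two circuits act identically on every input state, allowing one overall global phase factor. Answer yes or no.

Yes: on every input state the two circuits agree up to one overall phase factor.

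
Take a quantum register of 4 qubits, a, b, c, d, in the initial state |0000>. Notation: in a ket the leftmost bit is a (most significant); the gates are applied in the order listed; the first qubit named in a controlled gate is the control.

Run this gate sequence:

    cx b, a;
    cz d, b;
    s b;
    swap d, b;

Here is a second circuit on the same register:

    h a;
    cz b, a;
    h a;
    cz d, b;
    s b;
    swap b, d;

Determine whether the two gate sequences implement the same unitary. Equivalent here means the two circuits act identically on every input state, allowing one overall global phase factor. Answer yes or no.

Yes: on every input state the two circuits agree up to one overall phase factor.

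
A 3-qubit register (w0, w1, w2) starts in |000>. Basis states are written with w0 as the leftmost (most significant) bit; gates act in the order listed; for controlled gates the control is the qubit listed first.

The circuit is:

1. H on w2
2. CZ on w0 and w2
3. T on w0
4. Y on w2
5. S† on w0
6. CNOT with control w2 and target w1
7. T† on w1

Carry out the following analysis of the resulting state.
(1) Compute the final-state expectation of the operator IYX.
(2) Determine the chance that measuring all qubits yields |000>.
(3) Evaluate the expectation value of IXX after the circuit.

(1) The expectation value of IYX is sqrt(2)/2.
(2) A full measurement returns |000> with probability 1/2.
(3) The observable IXX averages to -sqrt(2)/2.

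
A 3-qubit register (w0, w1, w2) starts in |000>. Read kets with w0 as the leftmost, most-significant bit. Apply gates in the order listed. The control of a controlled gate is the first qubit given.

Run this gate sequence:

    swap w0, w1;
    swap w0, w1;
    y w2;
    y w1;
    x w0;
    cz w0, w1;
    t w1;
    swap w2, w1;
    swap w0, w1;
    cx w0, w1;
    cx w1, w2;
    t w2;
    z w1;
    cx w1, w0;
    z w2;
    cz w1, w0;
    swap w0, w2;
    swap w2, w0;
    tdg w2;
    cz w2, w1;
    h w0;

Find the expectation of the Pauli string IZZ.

The observable IZZ averages to -1. Key observation: steps 1-2 multiply out to the identity, so the circuit reduces to the remaining gates.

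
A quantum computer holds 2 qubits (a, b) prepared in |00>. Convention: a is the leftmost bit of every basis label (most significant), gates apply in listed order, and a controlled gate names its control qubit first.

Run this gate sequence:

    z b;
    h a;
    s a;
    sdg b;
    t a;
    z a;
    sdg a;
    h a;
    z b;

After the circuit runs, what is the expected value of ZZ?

The observable ZZ averages to -sqrt(2)/2.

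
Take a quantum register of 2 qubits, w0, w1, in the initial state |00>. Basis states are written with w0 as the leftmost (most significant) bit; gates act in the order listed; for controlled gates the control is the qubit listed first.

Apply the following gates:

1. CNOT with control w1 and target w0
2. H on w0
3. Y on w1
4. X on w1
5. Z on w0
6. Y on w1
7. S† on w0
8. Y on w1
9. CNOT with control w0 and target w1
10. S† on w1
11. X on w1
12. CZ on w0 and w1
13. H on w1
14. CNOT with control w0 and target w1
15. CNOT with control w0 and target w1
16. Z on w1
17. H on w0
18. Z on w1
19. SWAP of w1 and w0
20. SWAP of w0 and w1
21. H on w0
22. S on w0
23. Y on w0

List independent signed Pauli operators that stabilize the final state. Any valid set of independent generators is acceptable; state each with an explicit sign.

One valid set of independent stabilizer generators is +YZ, +ZX (any independent generating set of the same group is equally correct).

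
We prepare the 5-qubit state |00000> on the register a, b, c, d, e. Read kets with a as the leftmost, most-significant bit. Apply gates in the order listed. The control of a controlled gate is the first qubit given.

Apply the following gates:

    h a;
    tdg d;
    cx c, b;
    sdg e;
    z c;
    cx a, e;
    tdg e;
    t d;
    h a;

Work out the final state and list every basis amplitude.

The final amplitudes are 1/2 on |00000>, -exp(3*I*pi/4)/2 on |00001>, 1/2 on |10000>, exp(3*I*pi/4)/2 on |10001>, and 0 on every other basis state.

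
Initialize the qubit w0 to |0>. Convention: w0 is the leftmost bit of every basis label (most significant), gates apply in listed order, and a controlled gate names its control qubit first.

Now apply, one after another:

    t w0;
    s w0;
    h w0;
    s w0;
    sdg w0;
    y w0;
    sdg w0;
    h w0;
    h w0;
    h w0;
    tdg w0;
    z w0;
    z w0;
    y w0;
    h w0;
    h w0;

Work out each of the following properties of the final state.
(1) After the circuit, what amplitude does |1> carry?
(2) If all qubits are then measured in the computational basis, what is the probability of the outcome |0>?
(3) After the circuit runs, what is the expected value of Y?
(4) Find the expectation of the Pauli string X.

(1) The amplitude on |1> is 1/2 + I/2. Key observation: gates 15-16 undo each other exactly, leaving only the rest of the circuit to track.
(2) The probability of measuring |0> is 1/2.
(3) The observable Y averages to -sqrt(2)/2.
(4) The expectation value of X is sqrt(2)/2.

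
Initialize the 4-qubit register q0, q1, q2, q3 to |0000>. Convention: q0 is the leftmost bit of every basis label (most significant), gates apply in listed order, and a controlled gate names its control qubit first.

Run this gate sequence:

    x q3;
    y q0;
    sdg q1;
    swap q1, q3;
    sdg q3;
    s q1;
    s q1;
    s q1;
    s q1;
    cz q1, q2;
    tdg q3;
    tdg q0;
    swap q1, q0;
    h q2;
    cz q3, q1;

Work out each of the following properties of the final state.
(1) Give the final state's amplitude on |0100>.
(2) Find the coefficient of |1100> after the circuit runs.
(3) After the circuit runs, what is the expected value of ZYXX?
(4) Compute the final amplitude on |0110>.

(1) |0100> carries amplitude 0 in the final state. Key observation: the block from step 6 through step 9 cancels to the identity and can be dropped.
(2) |1100> carries amplitude sqrt(2)*exp(I*pi/4)/2 in the final state.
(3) In the final state, ZYXX has expectation 0.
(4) The final state's coefficient on |0110> equals 0.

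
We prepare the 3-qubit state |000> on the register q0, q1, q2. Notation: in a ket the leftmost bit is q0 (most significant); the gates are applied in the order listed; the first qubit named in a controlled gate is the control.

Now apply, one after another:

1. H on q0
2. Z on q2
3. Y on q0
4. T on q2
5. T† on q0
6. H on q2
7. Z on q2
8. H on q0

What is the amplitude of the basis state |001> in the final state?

The final state's coefficient on |001> equals sqrt(2)*(-exp(I*pi/4) + I)/4.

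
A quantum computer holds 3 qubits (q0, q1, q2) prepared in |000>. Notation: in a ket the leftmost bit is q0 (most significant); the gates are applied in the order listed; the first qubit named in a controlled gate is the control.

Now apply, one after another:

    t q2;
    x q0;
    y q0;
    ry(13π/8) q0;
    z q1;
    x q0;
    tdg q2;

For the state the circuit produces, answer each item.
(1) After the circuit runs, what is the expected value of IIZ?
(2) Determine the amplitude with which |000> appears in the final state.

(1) The observable IIZ averages to 1.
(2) The amplitude on |000> is -I*sin(3*pi/16).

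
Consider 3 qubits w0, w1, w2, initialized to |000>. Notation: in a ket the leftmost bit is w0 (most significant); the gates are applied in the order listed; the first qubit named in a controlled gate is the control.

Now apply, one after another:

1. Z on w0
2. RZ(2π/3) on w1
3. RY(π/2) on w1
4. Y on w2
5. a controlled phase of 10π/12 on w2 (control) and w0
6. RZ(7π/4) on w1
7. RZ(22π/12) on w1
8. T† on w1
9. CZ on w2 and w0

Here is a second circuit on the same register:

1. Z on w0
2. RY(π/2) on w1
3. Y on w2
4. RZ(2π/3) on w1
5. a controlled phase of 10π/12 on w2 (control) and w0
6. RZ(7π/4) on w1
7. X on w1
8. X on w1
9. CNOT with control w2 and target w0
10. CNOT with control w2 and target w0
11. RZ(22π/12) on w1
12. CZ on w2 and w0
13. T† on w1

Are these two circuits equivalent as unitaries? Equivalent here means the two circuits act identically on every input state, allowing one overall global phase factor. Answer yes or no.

No — the two circuits implement different unitaries, even allowing a global phase.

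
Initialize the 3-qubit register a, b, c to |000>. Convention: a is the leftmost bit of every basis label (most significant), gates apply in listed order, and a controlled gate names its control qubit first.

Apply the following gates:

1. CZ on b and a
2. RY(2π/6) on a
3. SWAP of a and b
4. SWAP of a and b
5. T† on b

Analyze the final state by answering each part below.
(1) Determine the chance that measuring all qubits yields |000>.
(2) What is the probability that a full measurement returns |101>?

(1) A full measurement returns |000> with probability 3/4. Key observation: steps 3-4 multiply out to the identity, so the circuit reduces to the remaining gates.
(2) Outcome |101> occurs with probability 0.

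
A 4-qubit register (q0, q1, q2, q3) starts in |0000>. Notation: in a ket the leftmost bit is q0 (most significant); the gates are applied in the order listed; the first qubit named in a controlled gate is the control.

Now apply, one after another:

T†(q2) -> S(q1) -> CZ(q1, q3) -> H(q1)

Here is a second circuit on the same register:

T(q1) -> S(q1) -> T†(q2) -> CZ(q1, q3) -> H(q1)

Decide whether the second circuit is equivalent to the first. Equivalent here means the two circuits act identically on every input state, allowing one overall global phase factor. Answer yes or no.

No, they are not equivalent — no single phase factor reconciles the two unitaries.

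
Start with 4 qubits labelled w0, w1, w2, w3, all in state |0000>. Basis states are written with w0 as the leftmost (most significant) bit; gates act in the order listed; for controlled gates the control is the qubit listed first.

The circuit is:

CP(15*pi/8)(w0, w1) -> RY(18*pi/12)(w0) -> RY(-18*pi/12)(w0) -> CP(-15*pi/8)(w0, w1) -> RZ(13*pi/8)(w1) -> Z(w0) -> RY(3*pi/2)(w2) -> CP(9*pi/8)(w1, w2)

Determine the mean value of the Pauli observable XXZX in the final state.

In the final state, XXZX has expectation 0. Key observation: steps 1-4 multiply out to the identity, so the circuit reduces to the remaining gates.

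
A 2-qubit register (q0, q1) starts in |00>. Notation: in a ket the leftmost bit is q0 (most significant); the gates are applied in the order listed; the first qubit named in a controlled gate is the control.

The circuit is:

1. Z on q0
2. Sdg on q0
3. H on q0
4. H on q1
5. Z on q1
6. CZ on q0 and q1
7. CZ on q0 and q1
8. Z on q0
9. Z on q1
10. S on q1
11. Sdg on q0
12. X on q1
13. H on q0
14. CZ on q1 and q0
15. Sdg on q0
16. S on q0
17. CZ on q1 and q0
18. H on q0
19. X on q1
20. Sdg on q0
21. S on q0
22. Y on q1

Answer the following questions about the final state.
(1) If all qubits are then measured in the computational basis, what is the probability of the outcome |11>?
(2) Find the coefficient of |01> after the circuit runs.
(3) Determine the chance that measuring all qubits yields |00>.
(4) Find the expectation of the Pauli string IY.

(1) Outcome |11> occurs with probability 1/4. Key observation: the block from step 12 through step 19 cancels to the identity and can be dropped.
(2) The final state's coefficient on |01> equals I/2.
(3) A full measurement returns |00> with probability 1/4.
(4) The expectation value of IY is 1.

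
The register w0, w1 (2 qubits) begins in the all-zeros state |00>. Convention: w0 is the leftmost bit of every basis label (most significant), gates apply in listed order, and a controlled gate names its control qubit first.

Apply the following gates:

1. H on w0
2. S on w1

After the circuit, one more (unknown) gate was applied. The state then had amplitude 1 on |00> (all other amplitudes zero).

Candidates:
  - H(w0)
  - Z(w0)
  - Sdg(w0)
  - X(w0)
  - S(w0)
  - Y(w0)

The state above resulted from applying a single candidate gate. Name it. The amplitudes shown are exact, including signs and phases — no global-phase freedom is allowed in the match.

It was H(w0) that produced the state shown.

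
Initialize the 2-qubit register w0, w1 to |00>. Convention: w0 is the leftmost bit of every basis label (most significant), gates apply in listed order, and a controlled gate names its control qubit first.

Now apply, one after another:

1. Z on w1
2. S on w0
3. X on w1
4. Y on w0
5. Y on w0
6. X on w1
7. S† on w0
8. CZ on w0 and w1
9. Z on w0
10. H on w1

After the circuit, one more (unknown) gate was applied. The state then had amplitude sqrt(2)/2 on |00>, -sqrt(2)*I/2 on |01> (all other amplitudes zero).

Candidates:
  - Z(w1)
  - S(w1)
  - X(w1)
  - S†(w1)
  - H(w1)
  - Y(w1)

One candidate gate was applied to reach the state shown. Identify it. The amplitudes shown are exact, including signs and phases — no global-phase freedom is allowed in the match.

The unique candidate consistent with the amplitudes is S†(w1). Key observation: steps 2-7 multiply out to the identity, so the circuit reduces to the remaining gates.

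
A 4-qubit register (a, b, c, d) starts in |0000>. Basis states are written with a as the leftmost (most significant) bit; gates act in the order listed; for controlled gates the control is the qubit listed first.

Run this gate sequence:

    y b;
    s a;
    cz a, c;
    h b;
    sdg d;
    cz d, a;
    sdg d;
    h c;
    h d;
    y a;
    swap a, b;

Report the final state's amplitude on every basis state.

After the circuit, the state carries amplitude 0 on |0000>, 0 on |0001>, 0 on |0010>, 0 on |0011>, -sqrt(2)/4 on |0100>, -sqrt(2)/4 on |0101>, -sqrt(2)/4 on |0110>, -sqrt(2)/4 on |0111>, 0 on |1000>, 0 on |1001>, 0 on |1010>, 0 on |1011>, sqrt(2)/4 on |1100>, sqrt(2)/4 on |1101>, sqrt(2)/4 on |1110>, sqrt(2)/4 on |1111>.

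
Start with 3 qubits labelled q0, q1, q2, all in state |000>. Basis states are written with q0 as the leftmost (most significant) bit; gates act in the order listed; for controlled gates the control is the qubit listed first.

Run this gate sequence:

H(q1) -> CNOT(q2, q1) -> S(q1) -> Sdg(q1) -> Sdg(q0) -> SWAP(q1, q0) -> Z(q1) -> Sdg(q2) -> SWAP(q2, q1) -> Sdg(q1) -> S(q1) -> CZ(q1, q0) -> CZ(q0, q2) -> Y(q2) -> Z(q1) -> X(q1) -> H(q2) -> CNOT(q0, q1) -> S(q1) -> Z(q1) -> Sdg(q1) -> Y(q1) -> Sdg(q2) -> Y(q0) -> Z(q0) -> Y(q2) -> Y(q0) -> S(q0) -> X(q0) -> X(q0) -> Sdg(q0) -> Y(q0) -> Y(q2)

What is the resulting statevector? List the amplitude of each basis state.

The final amplitudes are 0 on |000>, 0 on |001>, I/2 on |010>, -1/2 on |011>, I/2 on |100>, -1/2 on |101>, 0 on |110>, 0 on |111>. Key observation: steps 26-33 multiply out to the identity, so the circuit reduces to the remaining gates.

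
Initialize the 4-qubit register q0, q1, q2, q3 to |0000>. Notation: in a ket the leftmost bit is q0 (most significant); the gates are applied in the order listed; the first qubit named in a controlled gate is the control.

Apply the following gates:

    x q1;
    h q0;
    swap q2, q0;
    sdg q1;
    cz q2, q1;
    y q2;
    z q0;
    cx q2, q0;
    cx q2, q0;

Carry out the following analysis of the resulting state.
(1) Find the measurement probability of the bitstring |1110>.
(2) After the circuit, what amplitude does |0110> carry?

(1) The probability of measuring |1110> is 0. Key observation: gates 8-9 undo each other exactly, leaving only the rest of the circuit to track.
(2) The final state's coefficient on |0110> equals sqrt(2)/2.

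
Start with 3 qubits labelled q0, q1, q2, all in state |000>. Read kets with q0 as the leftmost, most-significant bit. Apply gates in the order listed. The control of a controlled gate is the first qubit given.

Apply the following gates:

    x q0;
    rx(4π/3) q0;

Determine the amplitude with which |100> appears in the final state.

The amplitude on |100> is -1/2.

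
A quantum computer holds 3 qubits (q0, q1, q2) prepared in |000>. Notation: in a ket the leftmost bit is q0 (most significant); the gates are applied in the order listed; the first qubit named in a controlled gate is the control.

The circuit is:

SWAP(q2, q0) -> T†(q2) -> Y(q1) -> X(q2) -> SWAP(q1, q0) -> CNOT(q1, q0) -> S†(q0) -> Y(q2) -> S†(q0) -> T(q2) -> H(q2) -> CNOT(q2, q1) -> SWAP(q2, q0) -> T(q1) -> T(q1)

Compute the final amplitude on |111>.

The final state's coefficient on |111> equals -sqrt(2)*I/2.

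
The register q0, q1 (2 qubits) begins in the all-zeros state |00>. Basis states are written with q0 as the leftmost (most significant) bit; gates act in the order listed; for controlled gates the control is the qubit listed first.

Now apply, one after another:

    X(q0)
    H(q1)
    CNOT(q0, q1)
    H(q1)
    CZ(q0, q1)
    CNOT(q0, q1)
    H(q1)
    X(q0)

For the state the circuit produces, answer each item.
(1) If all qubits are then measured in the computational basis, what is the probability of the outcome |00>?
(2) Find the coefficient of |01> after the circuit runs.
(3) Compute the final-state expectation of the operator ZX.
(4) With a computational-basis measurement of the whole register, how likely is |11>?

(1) Outcome |00> occurs with probability 1/2.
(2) The final state's coefficient on |01> equals -sqrt(2)/2.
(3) The observable ZX averages to -1.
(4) Outcome |11> occurs with probability 0.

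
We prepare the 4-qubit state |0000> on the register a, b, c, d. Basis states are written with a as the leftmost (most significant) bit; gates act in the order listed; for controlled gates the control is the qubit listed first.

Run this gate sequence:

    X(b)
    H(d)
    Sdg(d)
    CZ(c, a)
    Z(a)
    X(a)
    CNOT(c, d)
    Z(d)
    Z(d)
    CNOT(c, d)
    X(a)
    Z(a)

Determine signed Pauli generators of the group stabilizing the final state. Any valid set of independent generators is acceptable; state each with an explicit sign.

One valid set of independent stabilizer generators is -IIIY, +ZIII, -IZII, +IIZI (any independent generating set of the same group is equally correct). Key observation: gates 5-12 undo each other exactly, leaving only the rest of the circuit to track.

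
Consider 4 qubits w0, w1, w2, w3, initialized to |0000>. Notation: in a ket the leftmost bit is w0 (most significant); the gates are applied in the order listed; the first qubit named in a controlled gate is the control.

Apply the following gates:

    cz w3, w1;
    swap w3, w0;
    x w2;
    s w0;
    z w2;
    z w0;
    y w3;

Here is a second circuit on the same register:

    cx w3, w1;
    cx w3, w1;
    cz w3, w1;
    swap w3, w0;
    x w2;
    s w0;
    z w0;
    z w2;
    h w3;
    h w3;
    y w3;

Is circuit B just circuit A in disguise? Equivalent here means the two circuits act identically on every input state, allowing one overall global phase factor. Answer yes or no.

Yes: on every input state the two circuits agree up to one overall phase factor.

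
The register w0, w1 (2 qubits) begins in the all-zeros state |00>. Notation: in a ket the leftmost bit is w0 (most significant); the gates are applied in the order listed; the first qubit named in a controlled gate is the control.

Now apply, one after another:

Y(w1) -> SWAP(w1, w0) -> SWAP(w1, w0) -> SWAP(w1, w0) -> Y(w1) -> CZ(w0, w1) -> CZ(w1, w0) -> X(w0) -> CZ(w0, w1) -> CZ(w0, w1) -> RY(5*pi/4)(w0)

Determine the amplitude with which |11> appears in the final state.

The final state's coefficient on |11> equals -sqrt(sqrt(2) + 2)/2. Key observation: the block from step 3 through step 4 cancels to the identity and can be dropped.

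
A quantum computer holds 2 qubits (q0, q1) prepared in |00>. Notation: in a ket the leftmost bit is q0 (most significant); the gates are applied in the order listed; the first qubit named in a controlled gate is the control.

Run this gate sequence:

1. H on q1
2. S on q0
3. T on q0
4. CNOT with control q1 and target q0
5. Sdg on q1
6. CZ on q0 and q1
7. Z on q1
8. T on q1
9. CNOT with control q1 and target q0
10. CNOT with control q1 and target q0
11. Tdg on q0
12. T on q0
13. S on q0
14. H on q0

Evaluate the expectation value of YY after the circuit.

The observable YY averages to sqrt(2)/2. Key observation: steps 9-10 multiply out to the identity, so the circuit reduces to the remaining gates.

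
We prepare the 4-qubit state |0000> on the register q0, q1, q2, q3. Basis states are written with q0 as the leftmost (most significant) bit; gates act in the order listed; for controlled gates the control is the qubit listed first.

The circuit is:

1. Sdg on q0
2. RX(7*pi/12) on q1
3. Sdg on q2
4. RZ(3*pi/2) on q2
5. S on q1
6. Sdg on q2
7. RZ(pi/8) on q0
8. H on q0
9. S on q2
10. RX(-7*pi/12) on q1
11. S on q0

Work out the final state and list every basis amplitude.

After the circuit, the state carries amplitude sqrt(2)*I*exp(-13*I*pi/16)/4 + sqrt(2)*exp(-13*I*pi/16)/4 + sqrt(6)*I*sqrt(1/2 - sqrt(2)/4)*sqrt(sqrt(2)/4 + 1/2)*exp(-13*I*pi/16)/4 + exp(-13*I*pi/16)/8 - I*exp(-13*I*pi/16)/8 - sqrt(6)*sqrt(1/2 - sqrt(2)/4)*sqrt(sqrt(2)/4 + 1/2)*exp(-13*I*pi/16)/4 on |0000>, sqrt(3)*I*exp(-13*I*pi/16)/8 + sqrt(3)*exp(-13*I*pi/16)/8 + sqrt(2)*I*sqrt(1/2 - sqrt(2)/4)*sqrt(sqrt(2)/4 + 1/2)*exp(-13*I*pi/16)/4 + sqrt(2)*sqrt(1/2 - sqrt(2)/4)*sqrt(sqrt(2)/4 + 1/2)*exp(-13*I*pi/16)/4 on |0100>, sqrt(2)*I*exp(-13*I*pi/16)/4 + I*exp(-13*I*pi/16)/8 + exp(-13*I*pi/16)/8 - sqrt(6)*sqrt(1/2 - sqrt(2)/4)*sqrt(sqrt(2)/4 + 1/2)*exp(-13*I*pi/16)/4 - sqrt(6)*I*sqrt(1/2 - sqrt(2)/4)*sqrt(sqrt(2)/4 + 1/2)*exp(-13*I*pi/16)/4 - sqrt(2)*exp(-13*I*pi/16)/4 on |1000>, sqrt(3)*I*exp(-13*I*pi/16)/8 + sqrt(2)*I*sqrt(1/2 - sqrt(2)/4)*sqrt(sqrt(2)/4 + 1/2)*exp(-13*I*pi/16)/4 - sqrt(2)*sqrt(1/2 - sqrt(2)/4)*sqrt(sqrt(2)/4 + 1/2)*exp(-13*I*pi/16)/4 - sqrt(3)*exp(-13*I*pi/16)/8 on |1100>, and 0 on every other basis state.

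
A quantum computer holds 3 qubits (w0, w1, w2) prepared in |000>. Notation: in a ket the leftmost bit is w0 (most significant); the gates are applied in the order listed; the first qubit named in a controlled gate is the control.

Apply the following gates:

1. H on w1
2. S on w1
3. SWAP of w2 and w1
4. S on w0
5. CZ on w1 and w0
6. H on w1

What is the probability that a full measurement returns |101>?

A full measurement returns |101> with probability 0.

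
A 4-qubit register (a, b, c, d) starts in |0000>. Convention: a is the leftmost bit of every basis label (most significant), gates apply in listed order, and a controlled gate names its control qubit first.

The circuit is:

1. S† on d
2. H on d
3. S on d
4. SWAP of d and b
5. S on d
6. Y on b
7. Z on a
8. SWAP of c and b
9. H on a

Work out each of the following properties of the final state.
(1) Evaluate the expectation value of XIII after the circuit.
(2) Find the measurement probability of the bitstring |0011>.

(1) In the final state, XIII has expectation 1.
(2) Outcome |0011> occurs with probability 0.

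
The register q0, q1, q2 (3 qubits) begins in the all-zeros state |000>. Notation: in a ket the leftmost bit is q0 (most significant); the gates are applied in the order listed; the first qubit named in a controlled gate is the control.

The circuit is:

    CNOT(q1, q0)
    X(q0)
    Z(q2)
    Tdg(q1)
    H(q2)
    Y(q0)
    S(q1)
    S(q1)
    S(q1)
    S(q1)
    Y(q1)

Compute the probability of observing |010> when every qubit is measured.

Outcome |010> occurs with probability 1/2. Key observation: the block from step 7 through step 10 cancels to the identity and can be dropped.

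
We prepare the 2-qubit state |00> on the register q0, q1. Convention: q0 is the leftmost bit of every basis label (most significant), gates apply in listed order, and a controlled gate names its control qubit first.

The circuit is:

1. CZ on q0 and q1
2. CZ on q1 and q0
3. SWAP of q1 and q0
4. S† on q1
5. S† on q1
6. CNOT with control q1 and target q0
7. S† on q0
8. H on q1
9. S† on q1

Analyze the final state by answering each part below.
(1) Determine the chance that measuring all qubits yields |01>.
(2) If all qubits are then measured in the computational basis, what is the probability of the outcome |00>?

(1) The probability of measuring |01> is 1/2.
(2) The probability of measuring |00> is 1/2.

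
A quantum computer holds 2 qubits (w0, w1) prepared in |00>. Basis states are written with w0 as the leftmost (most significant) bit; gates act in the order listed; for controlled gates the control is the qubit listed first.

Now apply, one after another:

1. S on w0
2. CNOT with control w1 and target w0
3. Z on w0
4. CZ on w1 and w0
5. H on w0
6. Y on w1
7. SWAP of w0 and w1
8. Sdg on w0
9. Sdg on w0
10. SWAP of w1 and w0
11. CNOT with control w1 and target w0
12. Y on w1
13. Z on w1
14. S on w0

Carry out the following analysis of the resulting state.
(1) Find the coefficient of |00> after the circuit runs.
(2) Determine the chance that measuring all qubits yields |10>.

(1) |00> carries amplitude -sqrt(2)/2 in the final state.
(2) Outcome |10> occurs with probability 1/2.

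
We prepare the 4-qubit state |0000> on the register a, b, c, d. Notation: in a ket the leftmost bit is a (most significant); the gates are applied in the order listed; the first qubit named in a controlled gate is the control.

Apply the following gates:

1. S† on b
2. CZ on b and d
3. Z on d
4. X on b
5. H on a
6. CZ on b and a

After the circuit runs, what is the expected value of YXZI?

The observable YXZI averages to 0.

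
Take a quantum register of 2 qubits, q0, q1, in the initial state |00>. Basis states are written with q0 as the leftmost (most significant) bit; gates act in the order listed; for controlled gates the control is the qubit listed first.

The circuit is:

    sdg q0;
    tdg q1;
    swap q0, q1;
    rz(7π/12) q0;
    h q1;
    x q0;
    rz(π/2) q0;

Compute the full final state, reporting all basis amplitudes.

After the circuit, the state carries amplitude 0 on |00>, 0 on |01>, -sqrt(2)*exp(23*I*pi/24)/2 on |10>, -sqrt(2)*exp(23*I*pi/24)/2 on |11>.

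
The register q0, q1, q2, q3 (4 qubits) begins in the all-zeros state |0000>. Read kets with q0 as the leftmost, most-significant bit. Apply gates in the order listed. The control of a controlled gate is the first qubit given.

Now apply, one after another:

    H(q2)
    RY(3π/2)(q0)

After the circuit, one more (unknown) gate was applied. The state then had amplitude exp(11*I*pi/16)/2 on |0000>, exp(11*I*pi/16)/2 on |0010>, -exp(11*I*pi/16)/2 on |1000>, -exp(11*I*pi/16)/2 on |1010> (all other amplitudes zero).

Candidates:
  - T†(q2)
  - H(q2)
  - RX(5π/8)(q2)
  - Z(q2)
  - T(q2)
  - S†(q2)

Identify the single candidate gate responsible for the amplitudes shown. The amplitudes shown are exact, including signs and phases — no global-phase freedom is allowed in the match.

It was RX(5π/8)(q2) that produced the state shown.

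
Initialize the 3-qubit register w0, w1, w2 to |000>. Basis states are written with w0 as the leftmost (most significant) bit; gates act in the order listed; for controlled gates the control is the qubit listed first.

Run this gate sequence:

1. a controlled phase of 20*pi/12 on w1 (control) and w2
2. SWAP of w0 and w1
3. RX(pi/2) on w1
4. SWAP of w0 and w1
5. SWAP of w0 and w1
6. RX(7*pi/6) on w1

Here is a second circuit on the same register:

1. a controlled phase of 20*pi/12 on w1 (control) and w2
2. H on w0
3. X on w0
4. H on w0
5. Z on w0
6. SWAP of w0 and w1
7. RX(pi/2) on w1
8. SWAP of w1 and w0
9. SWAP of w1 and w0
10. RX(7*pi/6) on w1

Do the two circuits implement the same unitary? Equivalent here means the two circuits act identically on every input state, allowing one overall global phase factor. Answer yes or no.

Yes: on every input state the two circuits agree up to one overall phase factor.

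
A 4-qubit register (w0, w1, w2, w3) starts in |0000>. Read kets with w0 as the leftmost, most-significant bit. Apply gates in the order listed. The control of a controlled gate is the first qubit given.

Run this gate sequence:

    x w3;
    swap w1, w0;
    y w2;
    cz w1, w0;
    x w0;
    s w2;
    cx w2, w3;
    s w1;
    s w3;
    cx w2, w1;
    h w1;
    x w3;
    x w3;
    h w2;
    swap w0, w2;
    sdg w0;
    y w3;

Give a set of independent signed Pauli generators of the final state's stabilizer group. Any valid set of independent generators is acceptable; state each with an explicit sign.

The final state is stabilized by the group generated by +YIII, -IXII, -IIZI, -IIIZ; other independent generating sets are equally valid. Key observation: steps 12-13 multiply out to the identity, so the circuit reduces to the remaining gates.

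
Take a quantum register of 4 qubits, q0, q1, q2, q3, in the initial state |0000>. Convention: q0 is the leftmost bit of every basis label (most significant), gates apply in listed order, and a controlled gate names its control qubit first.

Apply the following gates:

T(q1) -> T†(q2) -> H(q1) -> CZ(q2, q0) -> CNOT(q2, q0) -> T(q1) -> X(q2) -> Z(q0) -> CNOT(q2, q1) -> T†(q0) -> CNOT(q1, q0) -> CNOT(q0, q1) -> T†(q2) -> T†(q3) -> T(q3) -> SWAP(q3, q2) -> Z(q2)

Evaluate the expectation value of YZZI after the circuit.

In the final state, YZZI has expectation -sqrt(2)/2.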